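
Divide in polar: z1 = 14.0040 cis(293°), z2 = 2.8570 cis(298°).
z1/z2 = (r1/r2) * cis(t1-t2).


r = 14.0040 / 2.8570 = 4.9016
theta = 293° - 298° = -5° = 355° (mod 360)

4.9016 cis(355°)


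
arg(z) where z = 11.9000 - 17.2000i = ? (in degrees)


Re = 11.9, Im = -17.2
arg = atan2(-17.2, 11.9) = -55.3222 degrees

arg(z) = -55.3222 degrees


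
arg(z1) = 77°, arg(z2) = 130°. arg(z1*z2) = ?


arg(z1*z2) = 77° + 130° = 207°
Normalized to (-180°, 180°]: -153°

-153°


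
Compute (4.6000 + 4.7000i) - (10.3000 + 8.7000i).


Real: 4.6 - 10.3 = -5.7
Imag: 4.7 - 8.7 = -4

-5.7000 - 4.0000i


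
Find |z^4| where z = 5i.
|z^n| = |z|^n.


|z| = sqrt(0+25) = sqrt(25) = 5
|z^4| = |z|^4 = 5^4 = 625

|z^4| = 625


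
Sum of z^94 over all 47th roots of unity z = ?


The roots are w_k = w^k with w = e^(2*pi*i/47), and (w^k)^94 = (w^94)^k.
So S = 1 + u + u^2 + ... + u^(46) with u = w^94.
94 = 2*47 + 0, so 94 is a multiple of 47 and u = (w^47)^2 = 1.
Every one of the 47 terms equals 1: S = 47

S = 47


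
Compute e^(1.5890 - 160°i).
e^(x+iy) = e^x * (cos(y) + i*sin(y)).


e^1.5890 = 4.8988
cos(-160°) = -0.9397
sin(-160°) = -0.34202
Real = 4.8988*(-0.9397) = -4.6034
Imag = 4.8988*(-0.34202) = -1.6755

-4.6034 - 1.6755i


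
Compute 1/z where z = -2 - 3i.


|z|^2 = 4+9 = 13
1/z = (-2 + 3i)/13

1/z = -0.1538 + 0.2308i


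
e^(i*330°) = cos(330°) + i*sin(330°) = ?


cos(330°) = 0.8660
sin(330°) = -0.5000

e^(i*330°) = 0.8660 - 0.5000i


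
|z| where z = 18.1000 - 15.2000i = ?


|z| = sqrt(18.1^2 + (-15.2)^2) = sqrt(327.61 + 231.04) = sqrt(558.65) = 23.6358

|z| = 23.6358


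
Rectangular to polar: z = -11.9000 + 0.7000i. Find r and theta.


r = sqrt(141.61+0.49) = sqrt(142.1) = 11.9206
theta = atan2(0.7, -11.9) = 176.6335 degrees

r = 11.9206, theta = 176.6335 degrees


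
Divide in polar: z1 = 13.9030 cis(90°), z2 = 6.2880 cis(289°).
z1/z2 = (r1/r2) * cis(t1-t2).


r = 13.9030 / 6.2880 = 2.2110
theta = 90° - 289° = -199° = 161° (mod 360)

2.2110 cis(161°)


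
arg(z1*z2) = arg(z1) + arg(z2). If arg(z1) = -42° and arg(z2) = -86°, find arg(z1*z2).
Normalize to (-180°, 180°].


arg(z1*z2) = -42° - 86° = -128°
Normalized to (-180°, 180°]: -128°

-128°


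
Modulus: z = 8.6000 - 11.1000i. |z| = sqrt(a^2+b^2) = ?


|z| = sqrt(8.6^2 + (-11.1)^2) = sqrt(73.96 + 123.21) = sqrt(197.17) = 14.0417

|z| = 14.0417


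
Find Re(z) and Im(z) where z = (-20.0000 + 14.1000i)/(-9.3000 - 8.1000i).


Multiply by conjugate: (-20.0000 + 14.1000i)(-9.3000 + 8.1000i) / ((-9.3)^2 + (-8.1)^2)
Numerator real = -20*(-9.3) + 14.1*(-8.1) = 71.79
Numerator imag = 14.1*(-9.3) - (-20)*(-8.1) = -293.13
Denominator = 152.1
Re(z) = 71.79/152.1 = 0.4720
Im(z) = -293.13/152.1 = -1.9272

Re(z) = 0.4720, Im(z) = -1.9272


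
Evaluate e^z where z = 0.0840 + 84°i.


e^0.0840 = 1.08763
cos(84°) = 0.1045
sin(84°) = 0.99452
Real = 1.08763*0.1045 = 0.1137
Imag = 1.08763*0.99452 = 1.0817

0.1137 + 1.0817i


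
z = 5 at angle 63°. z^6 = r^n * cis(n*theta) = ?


r^6 = 5^6 = 15625
n*theta = 6*63° = 378° = 18° (mod 360)
a = 15625*cos(18°) = 14860.2581
b = 15625*sin(18°) = 4828.3905

15625 cis(18°) = 14860.2581 + 4828.3905i


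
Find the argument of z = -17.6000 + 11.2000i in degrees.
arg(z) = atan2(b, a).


Re = -17.6, Im = 11.2
arg = atan2(11.2, -17.6) = 147.5288 degrees

arg(z) = 147.5288 degrees


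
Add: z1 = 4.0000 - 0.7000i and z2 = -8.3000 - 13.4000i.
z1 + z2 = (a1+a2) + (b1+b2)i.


Real: 4 - 8.3 = -4.3
Imag: -0.7 - 13.4 = -14.1

-4.3000 - 14.1000i


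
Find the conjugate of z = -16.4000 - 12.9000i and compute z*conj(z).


z_bar = -16.4000 + 12.9000i
z*z_bar = (-16.4)^2 + (-12.9)^2 = 268.96 + 166.41 = 435.37

z_bar = -16.4000 + 12.9000i, z*z_bar = 435.37


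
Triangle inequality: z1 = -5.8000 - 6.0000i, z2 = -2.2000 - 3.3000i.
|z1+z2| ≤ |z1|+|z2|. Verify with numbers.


|z1| = sqrt((-5.8)^2 + (-6)^2) = sqrt(69.64) = 8.3451
|z2| = sqrt((-2.2)^2 + (-3.3)^2) = sqrt(15.73) = 3.9661
z1+z2 = -8.0000 - 9.3000i
|z1+z2| = sqrt(150.49) = 12.2674
|z1|+|z2| = 8.3451 + 3.9661 = 12.3112

|z1+z2| = 12.2674 ≤ |z1|+|z2| = 12.3112 (verified)


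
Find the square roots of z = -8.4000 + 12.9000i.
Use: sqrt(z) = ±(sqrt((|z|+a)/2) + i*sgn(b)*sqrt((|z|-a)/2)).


|z| = sqrt(70.56+166.41) = 15.3938
sqrt((|z|+a)/2) = sqrt((15.3938+(-8.4))/2) = sqrt(3.4969) = 1.8700
sqrt((|z|-a)/2) = sqrt((15.3938-(-8.4))/2) = sqrt(11.8969) = 3.4492

±(1.8700 + 3.4492i) i.e. 1.8700 + 3.4492i and -1.8700 - 3.4492i


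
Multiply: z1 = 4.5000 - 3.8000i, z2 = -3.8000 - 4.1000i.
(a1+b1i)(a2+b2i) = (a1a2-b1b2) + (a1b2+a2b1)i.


Real = 4.5*(-3.8) - (-3.8)*(-4.1) = -17.1 - 15.58 = -32.68
Imag = 4.5*(-4.1) - (3.8)*(-3.8) = -18.45 + 14.44 = -4.01

-32.6800 - 4.0100i


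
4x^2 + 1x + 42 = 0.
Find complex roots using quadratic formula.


disc = 1^2 - 4*4*42 = 1 - 672 = -671
sqrt(|disc|) = sqrt(671) = 25.9037
Real part = -1/(2*4) = -0.1250
Imag part = 25.9037/(2*4) = 3.2380

-0.1250 ± 3.2380i


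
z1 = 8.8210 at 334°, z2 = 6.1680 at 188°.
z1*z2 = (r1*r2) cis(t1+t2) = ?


r = 8.8210 * 6.1680 = 54.4079
theta = 334° + 188° = 522° = 162° (mod 360)

54.4079 cis(162°)


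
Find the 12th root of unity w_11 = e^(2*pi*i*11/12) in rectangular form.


Angle = 360*11/12 = 330°
a = cos(330°) = 0.8660
b = sin(330°) = -0.5000

0.8660 - 0.5000i


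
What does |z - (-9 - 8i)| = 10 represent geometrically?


|z - z0| = r is a circle with center z0 and radius r.
Center = (-9, -8), radius = 10

Circle with center (-9, -8) and radius 10


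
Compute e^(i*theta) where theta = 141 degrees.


cos(141°) = -0.7771
sin(141°) = 0.6293

e^(i*141°) = -0.7771 + 0.6293i


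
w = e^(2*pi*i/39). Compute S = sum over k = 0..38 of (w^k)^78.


The roots are w_k = w^k with w = e^(2*pi*i/39), and (w^k)^78 = (w^78)^k.
So S = 1 + u + u^2 + ... + u^(38) with u = w^78.
78 = 2*39 + 0, so 78 is a multiple of 39 and u = (w^39)^2 = 1.
Every one of the 39 terms equals 1: S = 39

S = 39


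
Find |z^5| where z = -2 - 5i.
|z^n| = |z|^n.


|z| = sqrt(4+25) = sqrt(29) = 5.3852
|z^5| = |z|^5 = (sqrt(29))^5 = 29^2 * sqrt(29) = 841*sqrt(29)

|z^5| = 841*sqrt(29) ≈ 4528.9236


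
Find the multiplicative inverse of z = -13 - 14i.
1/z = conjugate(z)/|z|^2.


|z|^2 = 169+196 = 365
1/z = (-13 + 14i)/365

1/z = -0.0356 + 0.0384i


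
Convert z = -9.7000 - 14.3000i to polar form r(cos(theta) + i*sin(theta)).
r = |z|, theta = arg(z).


r = sqrt(94.09+204.49) = sqrt(298.58) = 17.2795
theta = atan2(-14.3, -9.7) = -124.1499 degrees

r = 17.2795, theta = -124.1499 degrees


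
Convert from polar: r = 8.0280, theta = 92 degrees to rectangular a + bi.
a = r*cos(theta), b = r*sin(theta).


a = 8.0280*cos(92°) = 8.0280*(-0.0349) = -0.2802
b = 8.0280*sin(92°) = 8.0280*0.99939 = 8.0231

-0.2802 + 8.0231i


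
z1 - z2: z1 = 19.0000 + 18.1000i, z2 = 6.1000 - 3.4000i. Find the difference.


Real: 19 - 6.1 = 12.9
Imag: 18.1 + 3.4 = 21.5

12.9000 + 21.5000i


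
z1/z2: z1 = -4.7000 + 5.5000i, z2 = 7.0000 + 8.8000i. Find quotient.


Conjugate of z2 = 7.0000 - 8.8000i
Numerator: (-4.7000 + 5.5000i)(7.0000 - 8.8000i) = 15.5000 + 79.8600i
Denominator: 7^2 + 8.8^2 = 126.44
Result = (15.5000 + 79.8600i)/126.44

0.1226 + 0.6316i


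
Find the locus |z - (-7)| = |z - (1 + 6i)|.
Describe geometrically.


Equal distances means the locus is the perpendicular bisector of z1 and z2.
Midpoint = ((-7+1)/2, (0+6)/2) = (-3.0000, 3.0000)

Perpendicular bisector through (-3.0000, 3.0000)


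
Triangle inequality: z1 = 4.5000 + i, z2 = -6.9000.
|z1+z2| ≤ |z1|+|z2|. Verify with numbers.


|z1| = sqrt(4.5^2 + 1^2) = sqrt(21.25) = 4.6098
|z2| = sqrt((-6.9)^2 + 0^2) = sqrt(47.61) = 6.9000
z1+z2 = -2.4000 + i
|z1+z2| = sqrt(6.76) = 2.6000
|z1|+|z2| = 4.6098 + 6.9000 = 11.5098

|z1+z2| = 2.6000 ≤ |z1|+|z2| = 11.5098 (verified)


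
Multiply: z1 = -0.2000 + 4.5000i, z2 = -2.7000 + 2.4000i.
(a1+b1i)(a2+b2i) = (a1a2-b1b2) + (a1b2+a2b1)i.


Real = -0.2*(-2.7) - 4.5*2.4 = 0.54 - 10.8 = -10.26
Imag = -0.2*2.4 - (2.7)*4.5 = -0.48 - (12.15) = -12.63

-10.2600 - 12.6300i


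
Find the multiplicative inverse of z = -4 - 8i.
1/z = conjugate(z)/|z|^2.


|z|^2 = 16+64 = 80
1/z = (-4 + 8i)/80

1/z = -0.0500 + 0.1000i


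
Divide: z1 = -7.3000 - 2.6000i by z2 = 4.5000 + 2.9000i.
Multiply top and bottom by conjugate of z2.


Conjugate of z2 = 4.5000 - 2.9000i
Numerator: (-7.3000 - 2.6000i)(4.5000 - 2.9000i) = -40.3900 + 9.4700i
Denominator: 4.5^2 + 2.9^2 = 28.66
Result = (-40.3900 + 9.4700i)/28.66

-1.4093 + 0.3304i


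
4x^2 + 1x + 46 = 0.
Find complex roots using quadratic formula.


disc = 1^2 - 4*4*46 = 1 - 736 = -735
sqrt(|disc|) = sqrt(735) = 27.1109
Real part = -1/(2*4) = -0.1250
Imag part = 27.1109/(2*4) = 3.3889

-0.1250 ± 3.3889i


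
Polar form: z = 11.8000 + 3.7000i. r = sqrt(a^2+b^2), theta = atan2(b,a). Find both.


r = sqrt(139.24+13.69) = sqrt(152.93) = 12.3665
theta = atan2(3.7, 11.8) = 17.4093 degrees

r = 12.3665, theta = 17.4093 degrees


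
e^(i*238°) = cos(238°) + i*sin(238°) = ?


cos(238°) = -0.5299
sin(238°) = -0.8480

e^(i*238°) = -0.5299 - 0.8480i


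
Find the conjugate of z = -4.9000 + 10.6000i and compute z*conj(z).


z_bar = -4.9000 - 10.6000i
z*z_bar = (-4.9)^2 + 10.6^2 = 24.01 + 112.36 = 136.37

z_bar = -4.9000 - 10.6000i, z*z_bar = 136.37


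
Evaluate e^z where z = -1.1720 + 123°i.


e^-1.1720 = 0.30975
cos(123°) = -0.5446
sin(123°) = 0.8387
Real = 0.30975*(-0.5446) = -0.1687
Imag = 0.30975*0.8387 = 0.2598

-0.1687 + 0.2598i


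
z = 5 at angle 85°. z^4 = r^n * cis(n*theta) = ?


r^4 = 5^4 = 625
n*theta = 4*85° = 340° = 340° (mod 360)
a = 625*cos(340°) = 587.3079
b = 625*sin(340°) = -213.7626

625 cis(340°) = 587.3079 - 213.7626i


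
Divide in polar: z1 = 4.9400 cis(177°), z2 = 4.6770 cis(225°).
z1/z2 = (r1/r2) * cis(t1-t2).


r = 4.9400 / 4.6770 = 1.0562
theta = 177° - 225° = -48° = 312° (mod 360)

1.0562 cis(312°)


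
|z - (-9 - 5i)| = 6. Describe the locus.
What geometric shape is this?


|z - z0| = r is a circle with center z0 and radius r.
Center = (-9, -5), radius = 6

Circle with center (-9, -5) and radius 6


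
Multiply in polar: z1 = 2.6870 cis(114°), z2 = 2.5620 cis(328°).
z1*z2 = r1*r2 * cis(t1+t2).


r = 2.6870 * 2.5620 = 6.8841
theta = 114° + 328° = 442° = 82° (mod 360)

6.8841 cis(82°)


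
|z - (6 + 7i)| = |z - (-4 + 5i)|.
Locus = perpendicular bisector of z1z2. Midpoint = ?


Equal distances means the locus is the perpendicular bisector of z1 and z2.
Midpoint = ((6+(-4))/2, (7+5)/2) = (1.0000, 6.0000)

Perpendicular bisector through (1.0000, 6.0000)


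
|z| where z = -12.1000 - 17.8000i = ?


|z| = sqrt((-12.1)^2 + (-17.8)^2) = sqrt(146.41 + 316.84) = sqrt(463.25) = 21.5232

|z| = 21.5232


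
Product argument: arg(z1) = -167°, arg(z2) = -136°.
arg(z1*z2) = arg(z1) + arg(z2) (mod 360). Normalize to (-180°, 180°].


arg(z1*z2) = -167° - 136° = -303°
Normalized to (-180°, 180°]: 57°

57°


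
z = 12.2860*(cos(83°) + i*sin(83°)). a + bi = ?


a = 12.2860*cos(83°) = 12.2860*0.12187 = 1.4973
b = 12.2860*sin(83°) = 12.2860*0.992546 = 12.1944

1.4973 + 12.1944i


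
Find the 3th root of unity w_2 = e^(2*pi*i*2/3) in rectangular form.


Angle = 360*2/3 = 240°
a = cos(240°) = -0.5000
b = sin(240°) = -0.8660

-0.5000 - 0.8660i


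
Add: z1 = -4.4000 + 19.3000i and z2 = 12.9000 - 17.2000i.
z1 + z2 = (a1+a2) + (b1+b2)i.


Real: -4.4 + 12.9 = 8.5
Imag: 19.3 - 17.2 = 2.1

8.5000 + 2.1000i


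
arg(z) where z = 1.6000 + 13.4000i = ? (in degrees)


Re = 1.6, Im = 13.4
arg = atan2(13.4, 1.6) = 83.1909 degrees

arg(z) = 83.1909 degrees


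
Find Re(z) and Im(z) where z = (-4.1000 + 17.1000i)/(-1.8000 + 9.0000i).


Multiply by conjugate: (-4.1000 + 17.1000i)(-1.8000 - 9.0000i) / ((-1.8)^2 + 9^2)
Numerator real = -4.1*(-1.8) + 17.1*9 = 161.28
Numerator imag = 17.1*(-1.8) - (-4.1)*9 = 6.12
Denominator = 84.24
Re(z) = 161.28/84.24 = 1.9145
Im(z) = 6.12/84.24 = 0.0726

Re(z) = 1.9145, Im(z) = 0.0726


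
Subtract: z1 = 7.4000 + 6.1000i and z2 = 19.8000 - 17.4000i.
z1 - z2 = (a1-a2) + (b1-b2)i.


Real: 7.4 - 19.8 = -12.4
Imag: 6.1 + 17.4 = 23.5

-12.4000 + 23.5000i


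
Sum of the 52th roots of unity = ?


The sum of all 52th roots of unity is 0.
Geometric series: (1 - w^52)/(1 - w) = (1-1)/(1-w) = 0 since w^52 = 1, w ≠ 1.
Alternatively: coefficient of z^51 in z^52 - 1 is 0.

0


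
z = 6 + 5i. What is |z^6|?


|z| = sqrt(36+25) = sqrt(61) = 7.8102
|z^6| = |z|^6 = (sqrt(61))^6 = 61^3 = 226981

|z^6| = 226981


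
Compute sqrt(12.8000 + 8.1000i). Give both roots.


|z| = sqrt(163.84+65.61) = 15.1476
sqrt((|z|+a)/2) = sqrt((15.1476+12.8)/2) = sqrt(13.9738) = 3.7382
sqrt((|z|-a)/2) = sqrt((15.1476-12.8)/2) = sqrt(1.1738) = 1.0834

±(3.7382 + 1.0834i) i.e. 3.7382 + 1.0834i and -3.7382 - 1.0834i


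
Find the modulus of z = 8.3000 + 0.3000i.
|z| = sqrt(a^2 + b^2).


|z| = sqrt(8.3^2 + 0.3^2) = sqrt(68.89 + 0.09) = sqrt(68.98) = 8.3054

|z| = 8.3054


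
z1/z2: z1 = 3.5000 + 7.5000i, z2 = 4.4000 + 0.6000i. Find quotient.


Conjugate of z2 = 4.4000 - 0.6000i
Numerator: (3.5000 + 7.5000i)(4.4000 - 0.6000i) = 19.9000 + 30.9000i
Denominator: 4.4^2 + 0.6^2 = 19.72
Result = (19.9000 + 30.9000i)/19.72

1.0091 + 1.5669i


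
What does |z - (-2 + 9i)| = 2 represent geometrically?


|z - z0| = r is a circle with center z0 and radius r.
Center = (-2, 9), radius = 2

Circle with center (-2, 9) and radius 2


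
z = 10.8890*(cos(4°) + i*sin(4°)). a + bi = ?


a = 10.8890*cos(4°) = 10.8890*0.997564 = 10.8625
b = 10.8890*sin(4°) = 10.8890*0.06976 = 0.7596

10.8625 + 0.7596i


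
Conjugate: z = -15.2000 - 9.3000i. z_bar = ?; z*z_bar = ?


z_bar = -15.2000 + 9.3000i
z*z_bar = (-15.2)^2 + (-9.3)^2 = 231.04 + 86.49 = 317.53

z_bar = -15.2000 + 9.3000i, z*z_bar = 317.53


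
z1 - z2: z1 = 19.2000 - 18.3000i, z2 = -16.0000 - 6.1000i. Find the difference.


Real: 19.2 + 16 = 35.2
Imag: -18.3 + 6.1 = -12.2

35.2000 - 12.2000i


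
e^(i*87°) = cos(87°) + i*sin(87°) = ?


cos(87°) = 0.0523
sin(87°) = 0.9986

e^(i*87°) = 0.0523 + 0.9986i


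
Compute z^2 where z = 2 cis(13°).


r^2 = 2^2 = 4
n*theta = 2*13° = 26° = 26° (mod 360)
a = 4*cos(26°) = 3.5952
b = 4*sin(26°) = 1.7535

4 cis(26°) = 3.5952 + 1.7535i


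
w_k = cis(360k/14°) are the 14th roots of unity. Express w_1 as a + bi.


Angle = 360*1/14 = 25.7143°
a = cos(25.7143°) = 0.9010
b = sin(25.7143°) = 0.4339

0.9010 + 0.4339i


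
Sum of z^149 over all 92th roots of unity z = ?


The roots are w_k = w^k with w = e^(2*pi*i/92), and (w^k)^149 = (w^149)^k.
So S = 1 + u + u^2 + ... + u^(91) with u = w^149.
149 = 1*92 + 57, so 149 is not a multiple of 92: u = (w^92)^1 * w^57 = w^57 ≠ 1 (w is a primitive 92th root), while u^92 = (w^92)^149 = 1.
Geometric series: S = (1 - u^92)/(1 - u) = (1 - 1)/(1 - u) = 0

S = 0


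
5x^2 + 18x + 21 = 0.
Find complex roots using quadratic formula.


disc = 18^2 - 4*5*21 = 324 - 420 = -96
sqrt(|disc|) = sqrt(96) = 9.7980
Real part = -18/(2*5) = -1.8000
Imag part = 9.7980/(2*5) = 0.9798

-1.8000 ± 0.9798i


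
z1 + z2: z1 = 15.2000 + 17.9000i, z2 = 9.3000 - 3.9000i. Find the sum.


Real: 15.2 + 9.3 = 24.5
Imag: 17.9 - 3.9 = 14

24.5000 + 14.0000i


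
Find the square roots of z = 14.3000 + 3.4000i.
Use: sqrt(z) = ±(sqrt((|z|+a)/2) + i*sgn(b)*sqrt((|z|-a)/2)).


|z| = sqrt(204.49+11.56) = 14.6986
sqrt((|z|+a)/2) = sqrt((14.6986+14.3)/2) = sqrt(14.4993) = 3.8078
sqrt((|z|-a)/2) = sqrt((14.6986-14.3)/2) = sqrt(0.1993) = 0.4465

±(3.8078 + 0.4465i) i.e. 3.8078 + 0.4465i and -3.8078 - 0.4465i


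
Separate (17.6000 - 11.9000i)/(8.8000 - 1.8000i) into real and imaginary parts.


Multiply by conjugate: (17.6000 - 11.9000i)(8.8000 + 1.8000i) / (8.8^2 + (-1.8)^2)
Numerator real = 17.6*8.8 - (11.9)*(-1.8) = 176.3
Numerator imag = -11.9*8.8 - 17.6*(-1.8) = -73.04
Denominator = 80.68
Re(z) = 176.3/80.68 = 2.1852
Im(z) = -73.04/80.68 = -0.9053

Re(z) = 2.1852, Im(z) = -0.9053


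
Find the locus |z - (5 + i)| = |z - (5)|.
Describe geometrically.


Equal distances means the locus is the perpendicular bisector of z1 and z2.
Midpoint = ((5+5)/2, (1+0)/2) = (5.0000, 0.5000)

Perpendicular bisector through (5.0000, 0.5000)


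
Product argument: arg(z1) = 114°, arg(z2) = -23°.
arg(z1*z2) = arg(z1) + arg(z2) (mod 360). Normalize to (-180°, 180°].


arg(z1*z2) = 114° - 23° = 91°
Normalized to (-180°, 180°]: 91°

91°


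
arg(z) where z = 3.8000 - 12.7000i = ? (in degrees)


Re = 3.8, Im = -12.7
arg = atan2(-12.7, 3.8) = -73.3422 degrees

arg(z) = -73.3422 degrees


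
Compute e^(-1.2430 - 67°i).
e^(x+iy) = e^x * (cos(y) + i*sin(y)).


e^-1.2430 = 0.2885
cos(-67°) = 0.3907
sin(-67°) = -0.9205
Real = 0.2885*0.3907 = 0.1127
Imag = 0.2885*(-0.9205) = -0.2656

0.1127 - 0.2656i


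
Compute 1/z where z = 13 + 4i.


|z|^2 = 169+16 = 185
1/z = (13 - 4i)/185

1/z = 0.0703 - 0.0216i


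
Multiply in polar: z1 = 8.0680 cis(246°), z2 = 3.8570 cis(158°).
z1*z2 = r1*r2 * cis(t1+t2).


r = 8.0680 * 3.8570 = 31.1183
theta = 246° + 158° = 404° = 44° (mod 360)

31.1183 cis(44°)


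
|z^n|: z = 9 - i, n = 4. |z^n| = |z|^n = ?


|z| = sqrt(81+1) = sqrt(82) = 9.0554
|z^4| = |z|^4 = (sqrt(82))^4 = 82^2 = 6724

|z^4| = 6724


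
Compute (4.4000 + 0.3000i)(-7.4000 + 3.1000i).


Real = 4.4*(-7.4) - 0.3*3.1 = -32.56 - 0.93 = -33.49
Imag = 4.4*3.1 - (7.4)*0.3 = 13.64 - (2.22) = 11.42

-33.4900 + 11.4200i


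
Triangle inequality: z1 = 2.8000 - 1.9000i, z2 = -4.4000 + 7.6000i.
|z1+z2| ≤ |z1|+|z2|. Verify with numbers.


|z1| = sqrt(2.8^2 + (-1.9)^2) = sqrt(11.45) = 3.3838
|z2| = sqrt((-4.4)^2 + 7.6^2) = sqrt(77.12) = 8.7818
z1+z2 = -1.6000 + 5.7000i
|z1+z2| = sqrt(35.05) = 5.9203
|z1|+|z2| = 3.3838 + 8.7818 = 12.1656

|z1+z2| = 5.9203 ≤ |z1|+|z2| = 12.1656 (verified)


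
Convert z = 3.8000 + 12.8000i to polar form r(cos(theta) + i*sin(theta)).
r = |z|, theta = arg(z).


r = sqrt(14.44+163.84) = sqrt(178.28) = 13.3522
theta = atan2(12.8, 3.8) = 73.4652 degrees

r = 13.3522, theta = 73.4652 degrees


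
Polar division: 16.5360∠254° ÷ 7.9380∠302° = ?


r = 16.5360 / 7.9380 = 2.0831
theta = 254° - 302° = -48° = 312° (mod 360)

2.0831 cis(312°)


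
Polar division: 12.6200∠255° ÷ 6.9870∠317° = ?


r = 12.6200 / 6.9870 = 1.8062
theta = 255° - 317° = -62° = 298° (mod 360)

1.8062 cis(298°)


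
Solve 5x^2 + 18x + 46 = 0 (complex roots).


disc = 18^2 - 4*5*46 = 324 - 920 = -596
sqrt(|disc|) = sqrt(596) = 24.4131
Real part = -18/(2*5) = -1.8000
Imag part = 24.4131/(2*5) = 2.4413

-1.8000 ± 2.4413i


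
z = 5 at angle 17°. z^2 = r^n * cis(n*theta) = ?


r^2 = 5^2 = 25
n*theta = 2*17° = 34° = 34° (mod 360)
a = 25*cos(34°) = 20.7259
b = 25*sin(34°) = 13.9798

25 cis(34°) = 20.7259 + 13.9798i


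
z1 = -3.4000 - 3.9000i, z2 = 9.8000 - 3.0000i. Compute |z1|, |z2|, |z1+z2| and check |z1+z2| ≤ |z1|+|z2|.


|z1| = sqrt((-3.4)^2 + (-3.9)^2) = sqrt(26.77) = 5.1740
|z2| = sqrt(9.8^2 + (-3)^2) = sqrt(105.04) = 10.2489
z1+z2 = 6.4000 - 6.9000i
|z1+z2| = sqrt(88.57) = 9.4112
|z1|+|z2| = 5.1740 + 10.2489 = 15.4229

|z1+z2| = 9.4112 ≤ |z1|+|z2| = 15.4229 (verified)


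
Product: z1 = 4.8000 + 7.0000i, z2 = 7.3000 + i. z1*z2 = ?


Real = 4.8*7.3 - 7*1 = 35.04 - 7 = 28.04
Imag = 4.8*1 + 7.3*7 = 4.8 + 51.1 = 55.9

28.0400 + 55.9000i


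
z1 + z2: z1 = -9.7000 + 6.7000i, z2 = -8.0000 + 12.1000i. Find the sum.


Real: -9.7 - 8 = -17.7
Imag: 6.7 + 12.1 = 18.8

-17.7000 + 18.8000i


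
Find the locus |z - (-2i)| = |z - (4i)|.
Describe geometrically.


Equal distances means the locus is the perpendicular bisector of z1 and z2.
Midpoint = ((0+0)/2, (-2+4)/2) = (0, 1.0000)

Perpendicular bisector through (0, 1.0000)


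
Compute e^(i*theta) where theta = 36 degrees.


cos(36°) = 0.8090
sin(36°) = 0.5878

e^(i*36°) = 0.8090 + 0.5878i


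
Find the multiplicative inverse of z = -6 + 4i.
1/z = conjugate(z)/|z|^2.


|z|^2 = 36+16 = 52
1/z = (-6 - 4i)/52

1/z = -0.1154 - 0.0769i


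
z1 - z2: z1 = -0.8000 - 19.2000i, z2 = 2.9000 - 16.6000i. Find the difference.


Real: -0.8 - 2.9 = -3.7
Imag: -19.2 + 16.6 = -2.6

-3.7000 - 2.6000i


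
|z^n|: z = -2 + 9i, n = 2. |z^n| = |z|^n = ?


|z| = sqrt(4+81) = sqrt(85) = 9.2195
|z^2| = |z|^2 = (sqrt(85))^2 = 85

|z^2| = 85


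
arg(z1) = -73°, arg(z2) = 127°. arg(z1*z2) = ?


arg(z1*z2) = -73° + 127° = 54°
Normalized to (-180°, 180°]: 54°

54°


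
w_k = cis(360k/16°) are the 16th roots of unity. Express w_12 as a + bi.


Angle = 360*12/16 = 270°
a = cos(270°) = 0
b = sin(270°) = -1.0000

0 - 1.0000i


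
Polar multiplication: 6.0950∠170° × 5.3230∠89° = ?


r = 6.0950 * 5.3230 = 32.4437
theta = 170° + 89° = 259° = 259° (mod 360)

32.4437 cis(259°)


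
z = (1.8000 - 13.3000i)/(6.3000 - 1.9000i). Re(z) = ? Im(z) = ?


Multiply by conjugate: (1.8000 - 13.3000i)(6.3000 + 1.9000i) / (6.3^2 + (-1.9)^2)
Numerator real = 1.8*6.3 - (13.3)*(-1.9) = 36.61
Numerator imag = -13.3*6.3 - 1.8*(-1.9) = -80.37
Denominator = 43.3
Re(z) = 36.61/43.3 = 0.8455
Im(z) = -80.37/43.3 = -1.8561

Re(z) = 0.8455, Im(z) = -1.8561


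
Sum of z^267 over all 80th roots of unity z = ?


The roots are w_k = w^k with w = e^(2*pi*i/80), and (w^k)^267 = (w^267)^k.
So S = 1 + u + u^2 + ... + u^(79) with u = w^267.
267 = 3*80 + 27, so 267 is not a multiple of 80: u = (w^80)^3 * w^27 = w^27 ≠ 1 (w is a primitive 80th root), while u^80 = (w^80)^267 = 1.
Geometric series: S = (1 - u^80)/(1 - u) = (1 - 1)/(1 - u) = 0

S = 0


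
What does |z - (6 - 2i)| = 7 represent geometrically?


|z - z0| = r is a circle with center z0 and radius r.
Center = (6, -2), radius = 7

Circle with center (6, -2) and radius 7


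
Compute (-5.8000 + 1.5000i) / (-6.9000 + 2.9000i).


Conjugate of z2 = -6.9000 - 2.9000i
Numerator: (-5.8000 + 1.5000i)(-6.9000 - 2.9000i) = 44.3700 + 6.4700i
Denominator: (-6.9)^2 + 2.9^2 = 56.02
Result = (44.3700 + 6.4700i)/56.02

0.7920 + 0.1155i


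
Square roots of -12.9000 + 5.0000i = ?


|z| = sqrt(166.41+25) = 13.8351
sqrt((|z|+a)/2) = sqrt((13.8351+(-12.9))/2) = sqrt(0.4676) = 0.6838
sqrt((|z|-a)/2) = sqrt((13.8351-(-12.9))/2) = sqrt(13.3676) = 3.6562

±(0.6838 + 3.6562i) i.e. 0.6838 + 3.6562i and -0.6838 - 3.6562i


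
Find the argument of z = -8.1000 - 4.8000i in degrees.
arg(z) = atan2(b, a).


Re = -8.1, Im = -4.8
arg = atan2(-4.8, -8.1) = -149.3493 degrees

arg(z) = -149.3493 degrees


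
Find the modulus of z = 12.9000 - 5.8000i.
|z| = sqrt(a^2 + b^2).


|z| = sqrt(12.9^2 + (-5.8)^2) = sqrt(166.41 + 33.64) = sqrt(200.05) = 14.1439

|z| = 14.1439


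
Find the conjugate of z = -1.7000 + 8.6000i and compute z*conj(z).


z_bar = -1.7000 - 8.6000i
z*z_bar = (-1.7)^2 + 8.6^2 = 2.89 + 73.96 = 76.85

z_bar = -1.7000 - 8.6000i, z*z_bar = 76.85


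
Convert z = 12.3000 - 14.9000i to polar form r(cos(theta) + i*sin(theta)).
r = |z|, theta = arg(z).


r = sqrt(151.29+222.01) = sqrt(373.3) = 19.3210
theta = atan2(-14.9, 12.3) = -50.4602 degrees

r = 19.3210, theta = -50.4602 degrees


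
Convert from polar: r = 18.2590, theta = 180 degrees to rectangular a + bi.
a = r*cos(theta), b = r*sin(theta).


a = 18.2590*cos(180°) = 18.2590*(-1) = -18.2590
b = 18.2590*sin(180°) = 18.2590*0 = 0

-18.2590 + 0i


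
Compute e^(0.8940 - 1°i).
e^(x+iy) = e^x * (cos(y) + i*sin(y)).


e^0.8940 = 2.4449
cos(-1°) = 0.99985
sin(-1°) = -0.01745
Real = 2.4449*0.99985 = 2.4445
Imag = 2.4449*(-0.01745) = -0.0427

2.4445 - 0.0427i


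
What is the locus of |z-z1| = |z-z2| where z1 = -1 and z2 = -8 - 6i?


Equal distances means the locus is the perpendicular bisector of z1 and z2.
Midpoint = ((-1+(-8))/2, (0+(-6))/2) = (-4.5000, -3.0000)

Perpendicular bisector through (-4.5000, -3.0000)


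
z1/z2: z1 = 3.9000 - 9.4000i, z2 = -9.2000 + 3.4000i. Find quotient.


Conjugate of z2 = -9.2000 - 3.4000i
Numerator: (3.9000 - 9.4000i)(-9.2000 - 3.4000i) = -67.8400 + 73.2200i
Denominator: (-9.2)^2 + 3.4^2 = 96.2
Result = (-67.8400 + 73.2200i)/96.2

-0.7052 + 0.7611i


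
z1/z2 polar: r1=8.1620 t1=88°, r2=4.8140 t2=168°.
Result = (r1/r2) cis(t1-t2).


r = 8.1620 / 4.8140 = 1.6955
theta = 88° - 168° = -80° = 280° (mod 360)

1.6955 cis(280°)


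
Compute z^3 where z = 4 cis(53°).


r^3 = 4^3 = 64
n*theta = 3*53° = 159° = 159° (mod 360)
a = 64*cos(159°) = -59.7491
b = 64*sin(159°) = 22.9355

64 cis(159°) = -59.7491 + 22.9355i


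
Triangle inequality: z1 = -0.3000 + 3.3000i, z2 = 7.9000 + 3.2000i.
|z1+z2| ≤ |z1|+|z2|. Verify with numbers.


|z1| = sqrt((-0.3)^2 + 3.3^2) = sqrt(10.98) = 3.3136
|z2| = sqrt(7.9^2 + 3.2^2) = sqrt(72.65) = 8.5235
z1+z2 = 7.6000 + 6.5000i
|z1+z2| = sqrt(100.01) = 10.0005
|z1|+|z2| = 3.3136 + 8.5235 = 11.8371

|z1+z2| = 10.0005 ≤ |z1|+|z2| = 11.8371 (verified)


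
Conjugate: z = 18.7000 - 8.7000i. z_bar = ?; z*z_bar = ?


z_bar = 18.7000 + 8.7000i
z*z_bar = 18.7^2 + (-8.7)^2 = 349.69 + 75.69 = 425.38

z_bar = 18.7000 + 8.7000i, z*z_bar = 425.38


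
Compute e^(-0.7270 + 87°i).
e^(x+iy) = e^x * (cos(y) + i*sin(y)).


e^-0.7270 = 0.4834
cos(87°) = 0.0523
sin(87°) = 0.9986
Real = 0.4834*0.0523 = 0.0253
Imag = 0.4834*0.9986 = 0.4827

0.0253 + 0.4827i


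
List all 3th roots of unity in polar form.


The 3th roots of unity are cis(360k/3°) for k=0..2
Angle step = 360/3 = 120°
Primitive root: cis(120°)
Primitive root = -0.5000 + 0.8660i

3 roots at angles: 0°, 120°, 240°


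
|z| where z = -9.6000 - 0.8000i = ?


|z| = sqrt((-9.6)^2 + (-0.8)^2) = sqrt(92.16 + 0.64) = sqrt(92.8) = 9.6333

|z| = 9.6333


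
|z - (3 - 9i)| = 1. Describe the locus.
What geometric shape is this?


|z - z0| = r is a circle with center z0 and radius r.
Center = (3, -9), radius = 1

Circle with center (3, -9) and radius 1


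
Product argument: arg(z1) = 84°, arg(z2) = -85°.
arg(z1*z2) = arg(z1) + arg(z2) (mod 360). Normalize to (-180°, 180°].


arg(z1*z2) = 84° - 85° = -1°
Normalized to (-180°, 180°]: -1°

-1°


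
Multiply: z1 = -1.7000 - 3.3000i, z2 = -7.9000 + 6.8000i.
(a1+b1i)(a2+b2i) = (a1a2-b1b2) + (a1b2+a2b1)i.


Real = -1.7*(-7.9) - (-3.3)*6.8 = 13.43 - (-22.44) = 35.87
Imag = -1.7*6.8 - (7.9)*(-3.3) = -11.56 + 26.07 = 14.51

35.8700 + 14.5100i


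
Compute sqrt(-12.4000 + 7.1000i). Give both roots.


|z| = sqrt(153.76+50.41) = 14.2888
sqrt((|z|+a)/2) = sqrt((14.2888+(-12.4))/2) = sqrt(0.9444) = 0.9718
sqrt((|z|-a)/2) = sqrt((14.2888-(-12.4))/2) = sqrt(13.3444) = 3.6530

±(0.9718 + 3.6530i) i.e. 0.9718 + 3.6530i and -0.9718 - 3.6530i


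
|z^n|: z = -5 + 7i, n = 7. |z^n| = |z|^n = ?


|z| = sqrt(25+49) = sqrt(74) = 8.6023
|z^7| = |z|^7 = (sqrt(74))^7 = 74^3 * sqrt(74) = 405224*sqrt(74)

|z^7| = 405224*sqrt(74) ≈ 3485868.6540


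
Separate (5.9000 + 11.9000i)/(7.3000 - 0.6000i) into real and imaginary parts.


Multiply by conjugate: (5.9000 + 11.9000i)(7.3000 + 0.6000i) / (7.3^2 + (-0.6)^2)
Numerator real = 5.9*7.3 + 11.9*(-0.6) = 35.93
Numerator imag = 11.9*7.3 - 5.9*(-0.6) = 90.41
Denominator = 53.65
Re(z) = 35.93/53.65 = 0.6697
Im(z) = 90.41/53.65 = 1.6852

Re(z) = 0.6697, Im(z) = 1.6852


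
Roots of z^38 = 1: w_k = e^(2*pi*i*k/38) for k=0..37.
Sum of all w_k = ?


The sum of all 38th roots of unity is 0.
Geometric series: (1 - w^38)/(1 - w) = (1-1)/(1-w) = 0 since w^38 = 1, w ≠ 1.
Alternatively: coefficient of z^37 in z^38 - 1 is 0.

0


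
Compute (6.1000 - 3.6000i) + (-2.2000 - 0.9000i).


Real: 6.1 - 2.2 = 3.9
Imag: -3.6 - 0.9 = -4.5

3.9000 - 4.5000i


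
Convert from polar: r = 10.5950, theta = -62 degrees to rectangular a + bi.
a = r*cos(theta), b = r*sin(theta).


a = 10.5950*cos(-62°) = 10.5950*0.469472 = 4.9741
b = 10.5950*sin(-62°) = 10.5950*(-0.882948) = -9.3548

4.9741 - 9.3548i


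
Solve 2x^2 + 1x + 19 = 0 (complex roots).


disc = 1^2 - 4*2*19 = 1 - 152 = -151
sqrt(|disc|) = sqrt(151) = 12.2882
Real part = -1/(2*2) = -0.2500
Imag part = 12.2882/(2*2) = 3.0721

-0.2500 ± 3.0721i


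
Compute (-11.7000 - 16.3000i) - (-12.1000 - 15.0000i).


Real: -11.7 + 12.1 = 0.4
Imag: -16.3 + 15 = -1.3

0.4000 - 1.3000i


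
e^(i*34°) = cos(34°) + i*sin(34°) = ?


cos(34°) = 0.8290
sin(34°) = 0.5592

e^(i*34°) = 0.8290 + 0.5592i


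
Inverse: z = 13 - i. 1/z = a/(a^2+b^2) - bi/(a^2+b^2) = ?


|z|^2 = 169+1 = 170
1/z = (13 + 1i)/170

1/z = 0.0765 + 0.0059i


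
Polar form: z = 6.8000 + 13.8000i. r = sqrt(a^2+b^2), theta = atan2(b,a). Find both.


r = sqrt(46.24+190.44) = sqrt(236.68) = 15.3844
theta = atan2(13.8, 6.8) = 63.7681 degrees

r = 15.3844, theta = 63.7681 degrees


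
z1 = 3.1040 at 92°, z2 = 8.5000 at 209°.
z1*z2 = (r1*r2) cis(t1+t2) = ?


r = 3.1040 * 8.5000 = 26.3840
theta = 92° + 209° = 301° = 301° (mod 360)

26.3840 cis(301°)


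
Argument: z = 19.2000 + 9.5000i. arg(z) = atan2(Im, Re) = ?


Re = 19.2, Im = 9.5
arg = atan2(9.5, 19.2) = 26.3258 degrees

arg(z) = 26.3258 degrees


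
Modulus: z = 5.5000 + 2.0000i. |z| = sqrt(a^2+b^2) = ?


|z| = sqrt(5.5^2 + 2^2) = sqrt(30.25 + 4) = sqrt(34.25) = 5.8523

|z| = 5.8523


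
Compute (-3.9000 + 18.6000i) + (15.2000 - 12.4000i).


Real: -3.9 + 15.2 = 11.3
Imag: 18.6 - 12.4 = 6.2

11.3000 + 6.2000i


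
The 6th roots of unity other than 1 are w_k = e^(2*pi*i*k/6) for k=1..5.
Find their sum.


With w = e^(2*pi*i/6), all 6 of the 6th roots of unity w^0 = 1, w, ..., w^(5) sum to 0: 1 + w + ... + w^(5) = (1 - w^6)/(1 - w) = 0 since w^6 = 1, w ≠ 1.
Removing the root 1: w + w^2 + ... + w^(5) = 0 - 1 = -1

Sum = -1


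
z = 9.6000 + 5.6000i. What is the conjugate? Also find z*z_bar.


z_bar = 9.6000 - 5.6000i
z*z_bar = 9.6^2 + 5.6^2 = 92.16 + 31.36 = 123.52

z_bar = 9.6000 - 5.6000i, z*z_bar = 123.52


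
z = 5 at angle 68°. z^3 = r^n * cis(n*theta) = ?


r^3 = 5^3 = 125
n*theta = 3*68° = 204° = 204° (mod 360)
a = 125*cos(204°) = -114.1932
b = 125*sin(204°) = -50.8421

125 cis(204°) = -114.1932 - 50.8421i


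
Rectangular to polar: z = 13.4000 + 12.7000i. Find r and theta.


r = sqrt(179.56+161.29) = sqrt(340.85) = 18.4621
theta = atan2(12.7, 13.4) = 43.4637 degrees

r = 18.4621, theta = 43.4637 degrees


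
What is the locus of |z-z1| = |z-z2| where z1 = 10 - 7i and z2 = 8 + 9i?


Equal distances means the locus is the perpendicular bisector of z1 and z2.
Midpoint = ((10+8)/2, (-7+9)/2) = (9.0000, 1.0000)

Perpendicular bisector through (9.0000, 1.0000)


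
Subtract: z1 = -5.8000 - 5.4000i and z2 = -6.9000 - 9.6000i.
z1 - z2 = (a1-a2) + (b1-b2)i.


Real: -5.8 + 6.9 = 1.1
Imag: -5.4 + 9.6 = 4.2

1.1000 + 4.2000i


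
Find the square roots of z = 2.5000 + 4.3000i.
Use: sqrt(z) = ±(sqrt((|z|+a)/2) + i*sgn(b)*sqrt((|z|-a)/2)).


|z| = sqrt(6.25+18.49) = 4.9739
sqrt((|z|+a)/2) = sqrt((4.9739+2.5)/2) = sqrt(3.7370) = 1.9331
sqrt((|z|-a)/2) = sqrt((4.9739-2.5)/2) = sqrt(1.2370) = 1.1122

±(1.9331 + 1.1122i) i.e. 1.9331 + 1.1122i and -1.9331 - 1.1122i


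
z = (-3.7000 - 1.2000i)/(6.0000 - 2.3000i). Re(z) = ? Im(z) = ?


Multiply by conjugate: (-3.7000 - 1.2000i)(6.0000 + 2.3000i) / (6^2 + (-2.3)^2)
Numerator real = -3.7*6 - (1.2)*(-2.3) = -19.44
Numerator imag = -1.2*6 - (-3.7)*(-2.3) = -15.71
Denominator = 41.29
Re(z) = -19.44/41.29 = -0.4708
Im(z) = -15.71/41.29 = -0.3805

Re(z) = -0.4708, Im(z) = -0.3805


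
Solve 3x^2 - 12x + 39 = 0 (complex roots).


disc = (-12)^2 - 4*3*39 = 144 - 468 = -324
sqrt(|disc|) = sqrt(324) = 18.0000
Real part = 12/(2*3) = 2.0000
Imag part = 18.0000/(2*3) = 3.0000

2.0000 ± 3.0000i


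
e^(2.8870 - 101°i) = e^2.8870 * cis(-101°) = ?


e^2.8870 = 17.9394
cos(-101°) = -0.19081
sin(-101°) = -0.981627
Real = 17.9394*(-0.19081) = -3.4230
Imag = 17.9394*(-0.981627) = -17.6098

-3.4230 - 17.6098i


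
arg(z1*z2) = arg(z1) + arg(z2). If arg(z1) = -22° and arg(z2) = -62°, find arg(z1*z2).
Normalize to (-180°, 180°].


arg(z1*z2) = -22° - 62° = -84°
Normalized to (-180°, 180°]: -84°

-84°


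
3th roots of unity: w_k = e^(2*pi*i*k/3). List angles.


The 3th roots of unity are cis(360k/3°) for k=0..2
Angle step = 360/3 = 120°
Primitive root: cis(120°)
Primitive root = -0.5000 + 0.8660i

3 roots at angles: 0°, 120°, 240°


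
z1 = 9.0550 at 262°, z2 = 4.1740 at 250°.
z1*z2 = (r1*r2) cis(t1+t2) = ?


r = 9.0550 * 4.1740 = 37.7956
theta = 262° + 250° = 512° = 152° (mod 360)

37.7956 cis(152°)


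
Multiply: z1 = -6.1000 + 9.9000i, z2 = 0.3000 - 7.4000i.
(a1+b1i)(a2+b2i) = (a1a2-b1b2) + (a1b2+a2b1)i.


Real = -6.1*0.3 - 9.9*(-7.4) = -1.83 - (-73.26) = 71.43
Imag = -6.1*(-7.4) + 0.3*9.9 = 45.14 + 2.97 = 48.11

71.4300 + 48.1100i


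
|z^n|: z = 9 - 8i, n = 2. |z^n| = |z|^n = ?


|z| = sqrt(81+64) = sqrt(145) = 12.0416
|z^2| = |z|^2 = (sqrt(145))^2 = 145

|z^2| = 145


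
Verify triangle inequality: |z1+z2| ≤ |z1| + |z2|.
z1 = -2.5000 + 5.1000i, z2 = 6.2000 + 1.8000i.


|z1| = sqrt((-2.5)^2 + 5.1^2) = sqrt(32.26) = 5.6798
|z2| = sqrt(6.2^2 + 1.8^2) = sqrt(41.68) = 6.4560
z1+z2 = 3.7000 + 6.9000i
|z1+z2| = sqrt(61.3) = 7.8294
|z1|+|z2| = 5.6798 + 6.4560 = 12.1358

|z1+z2| = 7.8294 ≤ |z1|+|z2| = 12.1358 (verified)


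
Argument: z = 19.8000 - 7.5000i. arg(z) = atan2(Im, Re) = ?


Re = 19.8, Im = -7.5
arg = atan2(-7.5, 19.8) = -20.7461 degrees

arg(z) = -20.7461 degrees


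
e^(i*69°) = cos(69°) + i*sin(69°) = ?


cos(69°) = 0.3584
sin(69°) = 0.9336

e^(i*69°) = 0.3584 + 0.9336i


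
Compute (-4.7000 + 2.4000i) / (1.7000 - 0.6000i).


Conjugate of z2 = 1.7000 + 0.6000i
Numerator: (-4.7000 + 2.4000i)(1.7000 + 0.6000i) = -9.4300 + 1.2600i
Denominator: 1.7^2 + (-0.6)^2 = 3.25
Result = (-9.4300 + 1.2600i)/3.25

-2.9015 + 0.3877i


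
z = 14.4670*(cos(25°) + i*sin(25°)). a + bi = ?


a = 14.4670*cos(25°) = 14.4670*0.90631 = 13.1116
b = 14.4670*sin(25°) = 14.4670*0.42262 = 6.1140

13.1116 + 6.1140i


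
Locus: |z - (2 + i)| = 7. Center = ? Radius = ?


|z - z0| = r is a circle with center z0 and radius r.
Center = (2, 1), radius = 7

Circle with center (2, 1) and radius 7


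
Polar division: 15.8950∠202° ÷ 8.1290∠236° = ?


r = 15.8950 / 8.1290 = 1.9553
theta = 202° - 236° = -34° = 326° (mod 360)

1.9553 cis(326°)


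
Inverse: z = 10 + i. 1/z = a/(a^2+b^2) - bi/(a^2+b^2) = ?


|z|^2 = 100+1 = 101
1/z = (10 - 1i)/101

1/z = 0.0990 - 0.0099i


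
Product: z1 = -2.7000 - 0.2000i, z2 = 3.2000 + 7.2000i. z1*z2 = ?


Real = -2.7*3.2 - (-0.2)*7.2 = -8.64 - (-1.44) = -7.2
Imag = -2.7*7.2 + 3.2*(-0.2) = -19.44 - (0.64) = -20.08

-7.2000 - 20.0800i


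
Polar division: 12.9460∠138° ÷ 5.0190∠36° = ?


r = 12.9460 / 5.0190 = 2.5794
theta = 138° - 36° = 102° = 102° (mod 360)

2.5794 cis(102°)


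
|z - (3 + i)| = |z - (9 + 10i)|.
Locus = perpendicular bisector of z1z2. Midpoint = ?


Equal distances means the locus is the perpendicular bisector of z1 and z2.
Midpoint = ((3+9)/2, (1+10)/2) = (6.0000, 5.5000)

Perpendicular bisector through (6.0000, 5.5000)


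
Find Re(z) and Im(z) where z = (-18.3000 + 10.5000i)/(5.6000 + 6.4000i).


Multiply by conjugate: (-18.3000 + 10.5000i)(5.6000 - 6.4000i) / (5.6^2 + 6.4^2)
Numerator real = -18.3*5.6 + 10.5*6.4 = -35.28
Numerator imag = 10.5*5.6 - (-18.3)*6.4 = 175.92
Denominator = 72.32
Re(z) = -35.28/72.32 = -0.4878
Im(z) = 175.92/72.32 = 2.4325

Re(z) = -0.4878, Im(z) = 2.4325


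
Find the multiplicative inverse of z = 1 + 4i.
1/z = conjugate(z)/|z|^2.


|z|^2 = 1+16 = 17
1/z = (1 - 4i)/17

1/z = 0.0588 - 0.2353i


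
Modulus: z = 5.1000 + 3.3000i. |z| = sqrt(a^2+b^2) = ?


|z| = sqrt(5.1^2 + 3.3^2) = sqrt(26.01 + 10.89) = sqrt(36.9) = 6.0745

|z| = 6.0745


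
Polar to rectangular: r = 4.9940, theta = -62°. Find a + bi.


a = 4.9940*cos(-62°) = 4.9940*0.46947 = 2.3445
b = 4.9940*sin(-62°) = 4.9940*(-0.882948) = -4.4094

2.3445 - 4.4094i


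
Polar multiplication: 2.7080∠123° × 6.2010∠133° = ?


r = 2.7080 * 6.2010 = 16.7923
theta = 123° + 133° = 256° = 256° (mod 360)

16.7923 cis(256°)


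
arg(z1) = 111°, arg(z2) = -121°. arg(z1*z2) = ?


arg(z1*z2) = 111° - 121° = -10°
Normalized to (-180°, 180°]: -10°

-10°


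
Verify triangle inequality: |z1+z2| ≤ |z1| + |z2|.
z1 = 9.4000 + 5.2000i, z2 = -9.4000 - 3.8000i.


|z1| = sqrt(9.4^2 + 5.2^2) = sqrt(115.4) = 10.7424
|z2| = sqrt((-9.4)^2 + (-3.8)^2) = sqrt(102.8) = 10.1390
z1+z2 = 1.4000i
|z1+z2| = sqrt(1.96) = 1.4000
|z1|+|z2| = 10.7424 + 10.1390 = 20.8814

|z1+z2| = 1.4000 ≤ |z1|+|z2| = 20.8814 (verified)


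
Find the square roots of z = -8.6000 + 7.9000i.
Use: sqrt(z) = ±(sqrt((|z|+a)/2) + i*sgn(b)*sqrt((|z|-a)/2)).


|z| = sqrt(73.96+62.41) = 11.6778
sqrt((|z|+a)/2) = sqrt((11.6778+(-8.6))/2) = sqrt(1.5389) = 1.2405
sqrt((|z|-a)/2) = sqrt((11.6778-(-8.6))/2) = sqrt(10.1389) = 3.1842

±(1.2405 + 3.1842i) i.e. 1.2405 + 3.1842i and -1.2405 - 3.1842i


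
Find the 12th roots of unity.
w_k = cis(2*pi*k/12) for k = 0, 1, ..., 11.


The 12th roots of unity are cis(360k/12°) for k=0..11
Angle step = 360/12 = 30°
Primitive root: cis(30°)
Primitive root = 0.8660 + 0.5000i

12 roots at angles: 0°, 30°, 60°, 90°, 120°, 150°, 180°, 210°, 240°, 270°, 300°, 330°


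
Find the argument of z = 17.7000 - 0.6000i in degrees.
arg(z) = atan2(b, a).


Re = 17.7, Im = -0.6
arg = atan2(-0.6, 17.7) = -1.9415 degrees

arg(z) = -1.9415 degrees


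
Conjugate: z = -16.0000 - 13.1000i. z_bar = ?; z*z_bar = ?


z_bar = -16.0000 + 13.1000i
z*z_bar = (-16)^2 + (-13.1)^2 = 256 + 171.61 = 427.61

z_bar = -16.0000 + 13.1000i, z*z_bar = 427.61


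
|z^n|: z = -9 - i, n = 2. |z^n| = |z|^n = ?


|z| = sqrt(81+1) = sqrt(82) = 9.0554
|z^2| = |z|^2 = (sqrt(82))^2 = 82

|z^2| = 82


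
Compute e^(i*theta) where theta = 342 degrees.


cos(342°) = 0.9511
sin(342°) = -0.3090

e^(i*342°) = 0.9511 - 0.3090i


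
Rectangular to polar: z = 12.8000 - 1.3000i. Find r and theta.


r = sqrt(163.84+1.69) = sqrt(165.53) = 12.8658
theta = atan2(-1.3, 12.8) = -5.7992 degrees

r = 12.8658, theta = -5.7992 degrees


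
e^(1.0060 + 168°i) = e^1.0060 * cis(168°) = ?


e^1.0060 = 2.73464
cos(168°) = -0.97815
sin(168°) = 0.20791
Real = 2.73464*(-0.97815) = -2.6749
Imag = 2.73464*0.20791 = 0.5686

-2.6749 + 0.5686i


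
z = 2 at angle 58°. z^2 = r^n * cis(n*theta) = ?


r^2 = 2^2 = 4
n*theta = 2*58° = 116° = 116° (mod 360)
a = 4*cos(116°) = -1.7535
b = 4*sin(116°) = 3.5952

4 cis(116°) = -1.7535 + 3.5952i


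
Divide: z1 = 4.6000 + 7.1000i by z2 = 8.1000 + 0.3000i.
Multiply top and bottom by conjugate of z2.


Conjugate of z2 = 8.1000 - 0.3000i
Numerator: (4.6000 + 7.1000i)(8.1000 - 0.3000i) = 39.3900 + 56.1300i
Denominator: 8.1^2 + 0.3^2 = 65.7
Result = (39.3900 + 56.1300i)/65.7

0.5995 + 0.8543i


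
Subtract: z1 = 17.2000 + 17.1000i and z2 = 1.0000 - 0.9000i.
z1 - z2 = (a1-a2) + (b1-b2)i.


Real: 17.2 - 1 = 16.2
Imag: 17.1 + 0.9 = 18

16.2000 + 18.0000i


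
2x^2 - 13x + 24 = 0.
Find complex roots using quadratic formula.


disc = (-13)^2 - 4*2*24 = 169 - 192 = -23
sqrt(|disc|) = sqrt(23) = 4.7958
Real part = 13/(2*2) = 3.2500
Imag part = 4.7958/(2*2) = 1.1990

3.2500 ± 1.1990i


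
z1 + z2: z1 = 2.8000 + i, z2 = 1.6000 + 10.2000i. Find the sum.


Real: 2.8 + 1.6 = 4.4
Imag: 1 + 10.2 = 11.2

4.4000 + 11.2000i
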